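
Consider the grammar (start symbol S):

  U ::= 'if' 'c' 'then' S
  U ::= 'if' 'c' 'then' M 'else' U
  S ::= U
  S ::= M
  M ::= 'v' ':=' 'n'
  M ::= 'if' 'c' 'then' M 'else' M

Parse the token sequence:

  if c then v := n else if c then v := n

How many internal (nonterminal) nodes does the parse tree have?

[S [U if c then [M v := n] else [U if c then [S [M v := n]]]]]

6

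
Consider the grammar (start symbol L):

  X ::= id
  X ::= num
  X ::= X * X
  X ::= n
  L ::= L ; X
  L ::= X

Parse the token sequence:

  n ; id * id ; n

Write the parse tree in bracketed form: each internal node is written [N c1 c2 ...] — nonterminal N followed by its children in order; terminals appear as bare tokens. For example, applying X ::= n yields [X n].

L
L ; X
L ; X ; X
X ; X ; X
n ; X ; X
n ; X * X ; X
n ; id * X ; X
n ; id * id ; X
n ; id * id ; n

[L [L [L [X n]] ; [X [X id] * [X id]]] ; [X n]]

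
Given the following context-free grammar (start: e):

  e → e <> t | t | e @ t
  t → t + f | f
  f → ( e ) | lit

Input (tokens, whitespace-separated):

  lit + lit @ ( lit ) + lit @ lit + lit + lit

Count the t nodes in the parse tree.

[e [e [e [t [t [f lit]] + [f lit]]] @ [t [t [f ( [e [t [f lit]]] )]] + [f lit]]] @ [t [t [t [f lit]] + [f lit]] + [f lit]]]

8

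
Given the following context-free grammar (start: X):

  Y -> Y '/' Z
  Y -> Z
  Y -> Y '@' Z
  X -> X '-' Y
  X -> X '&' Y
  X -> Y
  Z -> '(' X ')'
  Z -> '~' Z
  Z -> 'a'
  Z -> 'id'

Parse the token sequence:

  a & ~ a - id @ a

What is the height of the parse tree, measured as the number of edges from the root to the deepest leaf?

5

[X [X [X [Y [Z a]]] & [Y [Z ~ [Z a]]]] - [Y [Y [Z id]] @ [Z a]]]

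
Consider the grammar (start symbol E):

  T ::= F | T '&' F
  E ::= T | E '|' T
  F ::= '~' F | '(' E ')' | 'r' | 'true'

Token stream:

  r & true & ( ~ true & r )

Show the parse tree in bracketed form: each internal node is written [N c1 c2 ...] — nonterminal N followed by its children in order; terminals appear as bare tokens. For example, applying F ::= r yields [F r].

E
T
T & F
T & F & F
F & F & F
r & F & F
r & true & F
r & true & ( E )
r & true & ( T )
r & true & ( T & F )
r & true & ( F & F )
r & true & ( ~ F & F )
r & true & ( ~ true & F )
r & true & ( ~ true & r )

[E [T [T [T [F r]] & [F true]] & [F ( [E [T [T [F ~ [F true]]] & [F r]]] )]]]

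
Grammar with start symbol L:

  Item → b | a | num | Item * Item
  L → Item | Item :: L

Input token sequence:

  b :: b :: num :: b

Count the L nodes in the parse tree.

[L [Item b] :: [L [Item b] :: [L [Item num] :: [L [Item b]]]]]

4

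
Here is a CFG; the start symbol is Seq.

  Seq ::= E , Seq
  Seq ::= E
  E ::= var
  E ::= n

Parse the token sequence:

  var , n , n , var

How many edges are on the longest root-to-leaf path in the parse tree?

5

[Seq [E var] , [Seq [E n] , [Seq [E n] , [Seq [E var]]]]]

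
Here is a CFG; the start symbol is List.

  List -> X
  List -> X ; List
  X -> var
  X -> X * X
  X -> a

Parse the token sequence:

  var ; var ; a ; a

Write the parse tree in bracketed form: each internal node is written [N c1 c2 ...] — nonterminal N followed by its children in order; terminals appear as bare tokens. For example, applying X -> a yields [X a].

[List [X var] ; [List [X var] ; [List [X a] ; [List [X a]]]]]

List
X ; List
var ; List
var ; X ; List
var ; var ; List
var ; var ; X ; List
var ; var ; a ; List
var ; var ; a ; X
var ; var ; a ; a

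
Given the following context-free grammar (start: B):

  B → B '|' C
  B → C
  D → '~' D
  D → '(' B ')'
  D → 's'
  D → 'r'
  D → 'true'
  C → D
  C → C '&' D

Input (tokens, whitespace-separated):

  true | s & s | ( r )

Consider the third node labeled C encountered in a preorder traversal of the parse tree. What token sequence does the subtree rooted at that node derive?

s

[B [B [B [C [D true]]] | [C [C [D s]] & [D s]]] | [C [D ( [B [C [D r]]] )]]]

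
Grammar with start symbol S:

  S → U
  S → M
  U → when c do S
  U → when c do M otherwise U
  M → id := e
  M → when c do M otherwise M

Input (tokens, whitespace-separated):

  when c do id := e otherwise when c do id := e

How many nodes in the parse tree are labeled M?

[S [U when c do [M id := e] otherwise [U when c do [S [M id := e]]]]]

2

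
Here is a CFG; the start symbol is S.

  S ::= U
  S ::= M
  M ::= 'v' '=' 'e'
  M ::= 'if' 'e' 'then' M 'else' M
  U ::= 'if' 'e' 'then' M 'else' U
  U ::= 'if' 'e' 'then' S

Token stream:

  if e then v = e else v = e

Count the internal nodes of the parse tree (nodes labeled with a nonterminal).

4

[S [M if e then [M v = e] else [M v = e]]]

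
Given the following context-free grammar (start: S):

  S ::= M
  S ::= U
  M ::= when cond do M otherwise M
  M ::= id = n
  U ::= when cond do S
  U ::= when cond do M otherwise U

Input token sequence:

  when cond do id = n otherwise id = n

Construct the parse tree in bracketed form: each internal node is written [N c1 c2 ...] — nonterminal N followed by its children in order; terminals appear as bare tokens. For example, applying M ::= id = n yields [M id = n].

[S [M when cond do [M id = n] otherwise [M id = n]]]

S
M
when cond do M otherwise M
when cond do id = n otherwise M
when cond do id = n otherwise id = n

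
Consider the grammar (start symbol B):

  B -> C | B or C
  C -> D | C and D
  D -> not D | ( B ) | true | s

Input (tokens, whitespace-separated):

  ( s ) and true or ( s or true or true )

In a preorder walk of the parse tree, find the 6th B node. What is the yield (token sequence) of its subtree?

[B [B [C [C [D ( [B [C [D s]]] )]] and [D true]]] or [C [D ( [B [B [B [C [D s]]] or [C [D true]]] or [C [D true]]] )]]]

s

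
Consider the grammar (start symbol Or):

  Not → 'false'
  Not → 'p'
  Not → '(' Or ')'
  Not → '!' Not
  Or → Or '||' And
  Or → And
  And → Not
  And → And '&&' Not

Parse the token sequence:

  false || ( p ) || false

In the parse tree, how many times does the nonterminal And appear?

4

[Or [Or [Or [And [Not false]]] || [And [Not ( [Or [And [Not p]]] )]]] || [And [Not false]]]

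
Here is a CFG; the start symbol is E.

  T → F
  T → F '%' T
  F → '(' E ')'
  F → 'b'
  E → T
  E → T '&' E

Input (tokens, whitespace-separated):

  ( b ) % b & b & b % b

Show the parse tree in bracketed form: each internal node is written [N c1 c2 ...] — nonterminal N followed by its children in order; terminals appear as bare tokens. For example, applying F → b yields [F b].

[E [T [F ( [E [T [F b]]] )] % [T [F b]]] & [E [T [F b]] & [E [T [F b] % [T [F b]]]]]]

E
T & E
F % T & E
( E ) % T & E
( T ) % T & E
( F ) % T & E
( b ) % T & E
( b ) % F & E
( b ) % b & E
( b ) % b & T & E
( b ) % b & F & E
( b ) % b & b & E
( b ) % b & b & T
( b ) % b & b & F % T
( b ) % b & b & b % T
( b ) % b & b & b % F
( b ) % b & b & b % b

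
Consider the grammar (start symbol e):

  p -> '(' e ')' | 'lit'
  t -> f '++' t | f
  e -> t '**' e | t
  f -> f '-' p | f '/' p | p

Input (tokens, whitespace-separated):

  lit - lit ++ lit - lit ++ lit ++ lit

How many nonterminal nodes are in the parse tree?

17

[e [t [f [f [p lit]] - [p lit]] ++ [t [f [f [p lit]] - [p lit]] ++ [t [f [p lit]] ++ [t [f [p lit]]]]]]]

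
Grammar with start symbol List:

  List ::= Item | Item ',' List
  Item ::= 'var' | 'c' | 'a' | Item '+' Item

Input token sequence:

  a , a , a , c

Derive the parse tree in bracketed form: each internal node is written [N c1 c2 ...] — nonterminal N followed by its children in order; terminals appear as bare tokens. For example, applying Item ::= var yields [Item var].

[List [Item a] , [List [Item a] , [List [Item a] , [List [Item c]]]]]

List
Item , List
a , List
a , Item , List
a , a , List
a , a , Item , List
a , a , a , List
a , a , a , Item
a , a , a , c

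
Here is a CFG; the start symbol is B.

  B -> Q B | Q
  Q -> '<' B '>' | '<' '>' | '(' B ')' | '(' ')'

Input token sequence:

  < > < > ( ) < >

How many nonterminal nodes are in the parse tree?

[B [Q < >] [B [Q < >] [B [Q ( )] [B [Q < >]]]]]

8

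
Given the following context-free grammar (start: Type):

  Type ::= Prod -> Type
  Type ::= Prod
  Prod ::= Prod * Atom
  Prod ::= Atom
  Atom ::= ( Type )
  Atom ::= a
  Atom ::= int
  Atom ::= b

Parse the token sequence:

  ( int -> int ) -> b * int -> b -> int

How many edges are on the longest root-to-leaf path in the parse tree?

[Type [Prod [Atom ( [Type [Prod [Atom int]] -> [Type [Prod [Atom int]]]] )]] -> [Type [Prod [Prod [Atom b]] * [Atom int]] -> [Type [Prod [Atom b]] -> [Type [Prod [Atom int]]]]]]

7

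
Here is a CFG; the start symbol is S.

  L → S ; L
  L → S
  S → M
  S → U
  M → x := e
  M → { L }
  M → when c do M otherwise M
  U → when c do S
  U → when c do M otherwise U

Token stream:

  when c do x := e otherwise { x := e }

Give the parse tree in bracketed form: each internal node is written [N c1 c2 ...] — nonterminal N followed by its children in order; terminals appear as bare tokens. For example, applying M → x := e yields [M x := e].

[S [M when c do [M x := e] otherwise [M { [L [S [M x := e]]] }]]]

S
M
when c do M otherwise M
when c do x := e otherwise M
when c do x := e otherwise { L }
when c do x := e otherwise { S }
when c do x := e otherwise { M }
when c do x := e otherwise { x := e }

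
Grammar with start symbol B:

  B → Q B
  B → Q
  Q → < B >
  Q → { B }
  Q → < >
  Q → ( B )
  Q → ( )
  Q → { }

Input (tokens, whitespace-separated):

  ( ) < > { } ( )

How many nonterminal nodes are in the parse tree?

8

[B [Q ( )] [B [Q < >] [B [Q { }] [B [Q ( )]]]]]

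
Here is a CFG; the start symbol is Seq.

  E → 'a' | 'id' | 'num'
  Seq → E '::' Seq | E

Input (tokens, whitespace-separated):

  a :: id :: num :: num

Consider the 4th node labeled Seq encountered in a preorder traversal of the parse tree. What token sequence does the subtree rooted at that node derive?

num

[Seq [E a] :: [Seq [E id] :: [Seq [E num] :: [Seq [E num]]]]]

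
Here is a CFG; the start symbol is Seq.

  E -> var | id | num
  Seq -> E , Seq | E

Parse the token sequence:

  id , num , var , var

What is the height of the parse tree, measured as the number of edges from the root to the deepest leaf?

5

[Seq [E id] , [Seq [E num] , [Seq [E var] , [Seq [E var]]]]]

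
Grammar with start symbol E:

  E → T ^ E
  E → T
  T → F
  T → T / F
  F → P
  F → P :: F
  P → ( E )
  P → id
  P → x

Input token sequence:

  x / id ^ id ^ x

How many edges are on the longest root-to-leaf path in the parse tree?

[E [T [T [F [P x]]] / [F [P id]]] ^ [E [T [F [P id]]] ^ [E [T [F [P x]]]]]]

6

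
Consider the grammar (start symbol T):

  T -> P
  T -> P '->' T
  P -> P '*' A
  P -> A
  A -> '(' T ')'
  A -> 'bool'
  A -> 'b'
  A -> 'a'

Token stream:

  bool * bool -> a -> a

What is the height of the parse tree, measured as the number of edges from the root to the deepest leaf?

5

[T [P [P [A bool]] * [A bool]] -> [T [P [A a]] -> [T [P [A a]]]]]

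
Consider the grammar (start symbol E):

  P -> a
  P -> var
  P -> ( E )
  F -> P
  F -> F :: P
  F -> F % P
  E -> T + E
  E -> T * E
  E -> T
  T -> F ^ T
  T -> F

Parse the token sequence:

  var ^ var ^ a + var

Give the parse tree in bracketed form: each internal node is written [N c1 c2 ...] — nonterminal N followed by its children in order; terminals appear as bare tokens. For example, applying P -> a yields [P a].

E
T + E
F ^ T + E
P ^ T + E
var ^ T + E
var ^ F ^ T + E
var ^ P ^ T + E
var ^ var ^ T + E
var ^ var ^ F + E
var ^ var ^ P + E
var ^ var ^ a + E
var ^ var ^ a + T
var ^ var ^ a + F
var ^ var ^ a + P
var ^ var ^ a + var

[E [T [F [P var]] ^ [T [F [P var]] ^ [T [F [P a]]]]] + [E [T [F [P var]]]]]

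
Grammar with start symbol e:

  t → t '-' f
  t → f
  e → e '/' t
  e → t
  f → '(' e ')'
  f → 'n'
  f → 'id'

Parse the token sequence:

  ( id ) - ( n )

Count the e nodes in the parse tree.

3

[e [t [t [f ( [e [t [f id]]] )]] - [f ( [e [t [f n]]] )]]]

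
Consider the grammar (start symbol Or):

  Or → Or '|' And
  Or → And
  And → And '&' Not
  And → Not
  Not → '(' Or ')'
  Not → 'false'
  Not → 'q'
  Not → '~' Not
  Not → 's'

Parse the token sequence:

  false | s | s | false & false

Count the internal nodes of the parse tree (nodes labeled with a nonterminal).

[Or [Or [Or [Or [And [Not false]]] | [And [Not s]]] | [And [Not s]]] | [And [And [Not false]] & [Not false]]]

14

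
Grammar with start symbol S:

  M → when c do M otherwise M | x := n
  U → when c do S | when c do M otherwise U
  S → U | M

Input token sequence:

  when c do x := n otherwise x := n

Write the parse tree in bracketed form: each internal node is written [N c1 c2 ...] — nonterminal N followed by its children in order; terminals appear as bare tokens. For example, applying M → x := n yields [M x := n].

S
M
when c do M otherwise M
when c do x := n otherwise M
when c do x := n otherwise x := n

[S [M when c do [M x := n] otherwise [M x := n]]]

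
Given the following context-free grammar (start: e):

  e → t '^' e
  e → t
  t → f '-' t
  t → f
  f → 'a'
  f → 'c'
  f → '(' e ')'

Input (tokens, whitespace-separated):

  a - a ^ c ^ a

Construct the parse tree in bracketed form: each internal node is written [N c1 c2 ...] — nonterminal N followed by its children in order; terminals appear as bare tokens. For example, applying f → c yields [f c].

[e [t [f a] - [t [f a]]] ^ [e [t [f c]] ^ [e [t [f a]]]]]

e
t ^ e
f - t ^ e
a - t ^ e
a - f ^ e
a - a ^ e
a - a ^ t ^ e
a - a ^ f ^ e
a - a ^ c ^ e
a - a ^ c ^ t
a - a ^ c ^ f
a - a ^ c ^ a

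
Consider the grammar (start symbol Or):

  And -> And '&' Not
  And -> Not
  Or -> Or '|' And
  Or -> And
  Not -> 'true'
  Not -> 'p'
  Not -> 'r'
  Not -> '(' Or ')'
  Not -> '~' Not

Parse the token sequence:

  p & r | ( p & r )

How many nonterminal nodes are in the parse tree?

13

[Or [Or [And [And [Not p]] & [Not r]]] | [And [Not ( [Or [And [And [Not p]] & [Not r]]] )]]]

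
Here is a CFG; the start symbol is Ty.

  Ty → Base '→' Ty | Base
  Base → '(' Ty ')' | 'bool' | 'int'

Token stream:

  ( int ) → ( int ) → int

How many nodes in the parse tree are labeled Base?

[Ty [Base ( [Ty [Base int]] )] → [Ty [Base ( [Ty [Base int]] )] → [Ty [Base int]]]]

5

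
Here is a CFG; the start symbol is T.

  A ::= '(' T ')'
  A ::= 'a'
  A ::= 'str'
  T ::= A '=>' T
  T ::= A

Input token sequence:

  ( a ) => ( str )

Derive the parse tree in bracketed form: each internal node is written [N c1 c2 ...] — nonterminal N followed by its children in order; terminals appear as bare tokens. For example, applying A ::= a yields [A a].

T
A => T
( T ) => T
( A ) => T
( a ) => T
( a ) => A
( a ) => ( T )
( a ) => ( A )
( a ) => ( str )

[T [A ( [T [A a]] )] => [T [A ( [T [A str]] )]]]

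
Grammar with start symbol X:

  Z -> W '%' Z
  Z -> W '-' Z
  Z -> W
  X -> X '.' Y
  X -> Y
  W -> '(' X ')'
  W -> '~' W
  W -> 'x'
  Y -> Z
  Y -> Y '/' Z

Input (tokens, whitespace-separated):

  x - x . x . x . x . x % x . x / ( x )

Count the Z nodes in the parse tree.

10

[X [X [X [X [X [X [Y [Z [W x] - [Z [W x]]]]] . [Y [Z [W x]]]] . [Y [Z [W x]]]] . [Y [Z [W x]]]] . [Y [Z [W x] % [Z [W x]]]]] . [Y [Y [Z [W x]]] / [Z [W ( [X [Y [Z [W x]]]] )]]]]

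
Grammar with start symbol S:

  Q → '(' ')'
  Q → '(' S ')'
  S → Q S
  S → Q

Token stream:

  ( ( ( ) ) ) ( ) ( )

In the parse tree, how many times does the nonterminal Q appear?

5

[S [Q ( [S [Q ( [S [Q ( )]] )]] )] [S [Q ( )] [S [Q ( )]]]]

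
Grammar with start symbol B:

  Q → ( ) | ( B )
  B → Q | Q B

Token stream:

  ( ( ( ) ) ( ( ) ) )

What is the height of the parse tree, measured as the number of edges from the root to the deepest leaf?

[B [Q ( [B [Q ( [B [Q ( )]] )] [B [Q ( [B [Q ( )]] )]]] )]]

7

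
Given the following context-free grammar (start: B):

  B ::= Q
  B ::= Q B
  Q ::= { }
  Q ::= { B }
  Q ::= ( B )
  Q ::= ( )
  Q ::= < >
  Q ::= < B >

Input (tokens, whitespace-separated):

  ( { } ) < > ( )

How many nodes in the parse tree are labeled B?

[B [Q ( [B [Q { }]] )] [B [Q < >] [B [Q ( )]]]]

4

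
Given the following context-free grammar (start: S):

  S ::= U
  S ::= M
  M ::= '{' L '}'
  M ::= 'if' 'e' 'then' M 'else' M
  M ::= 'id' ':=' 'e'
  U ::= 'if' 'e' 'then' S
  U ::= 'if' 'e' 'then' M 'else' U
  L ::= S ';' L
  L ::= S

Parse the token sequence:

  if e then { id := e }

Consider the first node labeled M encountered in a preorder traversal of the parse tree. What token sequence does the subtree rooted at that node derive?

[S [U if e then [S [M { [L [S [M id := e]]] }]]]]

{ id := e }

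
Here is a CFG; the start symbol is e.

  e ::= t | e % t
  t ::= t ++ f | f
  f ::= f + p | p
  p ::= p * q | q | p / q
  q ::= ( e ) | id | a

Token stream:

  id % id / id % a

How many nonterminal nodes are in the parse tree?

17

[e [e [e [t [f [p [q id]]]]] % [t [f [p [p [q id]] / [q id]]]]] % [t [f [p [q a]]]]]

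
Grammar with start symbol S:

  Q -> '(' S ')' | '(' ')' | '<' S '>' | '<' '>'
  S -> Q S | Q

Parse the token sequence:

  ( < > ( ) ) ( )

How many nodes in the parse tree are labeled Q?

4

[S [Q ( [S [Q < >] [S [Q ( )]]] )] [S [Q ( )]]]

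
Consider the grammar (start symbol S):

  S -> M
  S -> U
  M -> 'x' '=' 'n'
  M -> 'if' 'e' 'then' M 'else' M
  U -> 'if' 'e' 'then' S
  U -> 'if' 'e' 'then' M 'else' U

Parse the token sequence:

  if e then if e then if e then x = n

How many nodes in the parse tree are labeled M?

1

[S [U if e then [S [U if e then [S [U if e then [S [M x = n]]]]]]]]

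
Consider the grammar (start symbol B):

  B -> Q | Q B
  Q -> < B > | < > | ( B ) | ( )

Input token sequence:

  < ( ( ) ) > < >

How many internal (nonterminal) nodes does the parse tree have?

[B [Q < [B [Q ( [B [Q ( )]] )]] >] [B [Q < >]]]

8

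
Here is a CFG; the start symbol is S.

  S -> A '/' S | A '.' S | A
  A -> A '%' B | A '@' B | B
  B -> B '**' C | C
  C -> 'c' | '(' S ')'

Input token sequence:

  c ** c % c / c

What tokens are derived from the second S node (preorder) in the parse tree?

[S [A [A [B [B [C c]] ** [C c]]] % [B [C c]]] / [S [A [B [C c]]]]]

c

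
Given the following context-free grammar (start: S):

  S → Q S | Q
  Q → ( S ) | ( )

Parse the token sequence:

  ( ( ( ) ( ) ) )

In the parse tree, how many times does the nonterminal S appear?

[S [Q ( [S [Q ( [S [Q ( )] [S [Q ( )]]] )]] )]]

4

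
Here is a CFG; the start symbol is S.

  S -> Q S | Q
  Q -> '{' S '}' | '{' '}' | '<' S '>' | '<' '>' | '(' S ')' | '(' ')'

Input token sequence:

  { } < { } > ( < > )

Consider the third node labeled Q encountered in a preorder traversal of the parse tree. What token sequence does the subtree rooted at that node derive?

{ }

[S [Q { }] [S [Q < [S [Q { }]] >] [S [Q ( [S [Q < >]] )]]]]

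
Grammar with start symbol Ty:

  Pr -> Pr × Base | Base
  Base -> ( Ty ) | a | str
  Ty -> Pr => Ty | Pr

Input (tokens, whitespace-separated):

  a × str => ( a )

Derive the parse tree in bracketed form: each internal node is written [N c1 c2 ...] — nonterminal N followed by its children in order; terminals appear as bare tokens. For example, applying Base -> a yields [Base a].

Ty
Pr => Ty
Pr × Base => Ty
Base × Base => Ty
a × Base => Ty
a × str => Ty
a × str => Pr
a × str => Base
a × str => ( Ty )
a × str => ( Pr )
a × str => ( Base )
a × str => ( a )

[Ty [Pr [Pr [Base a]] × [Base str]] => [Ty [Pr [Base ( [Ty [Pr [Base a]]] )]]]]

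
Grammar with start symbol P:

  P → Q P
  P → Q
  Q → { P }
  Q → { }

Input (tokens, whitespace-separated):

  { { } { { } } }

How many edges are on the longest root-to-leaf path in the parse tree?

7

[P [Q { [P [Q { }] [P [Q { [P [Q { }]] }]]] }]]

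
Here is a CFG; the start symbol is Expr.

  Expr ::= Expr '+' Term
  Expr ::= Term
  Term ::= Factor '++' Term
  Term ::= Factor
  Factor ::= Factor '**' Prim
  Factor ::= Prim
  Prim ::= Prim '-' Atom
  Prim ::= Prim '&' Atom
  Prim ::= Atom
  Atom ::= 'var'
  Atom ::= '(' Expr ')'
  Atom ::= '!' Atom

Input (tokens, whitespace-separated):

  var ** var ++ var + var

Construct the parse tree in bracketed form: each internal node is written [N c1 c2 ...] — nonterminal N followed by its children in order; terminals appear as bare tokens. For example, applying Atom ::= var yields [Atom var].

Expr
Expr + Term
Term + Term
Factor ++ Term + Term
Factor ** Prim ++ Term + Term
Prim ** Prim ++ Term + Term
Atom ** Prim ++ Term + Term
var ** Prim ++ Term + Term
var ** Atom ++ Term + Term
var ** var ++ Term + Term
var ** var ++ Factor + Term
var ** var ++ Prim + Term
var ** var ++ Atom + Term
var ** var ++ var + Term
var ** var ++ var + Factor
var ** var ++ var + Prim
var ** var ++ var + Atom
var ** var ++ var + var

[Expr [Expr [Term [Factor [Factor [Prim [Atom var]]] ** [Prim [Atom var]]] ++ [Term [Factor [Prim [Atom var]]]]]] + [Term [Factor [Prim [Atom var]]]]]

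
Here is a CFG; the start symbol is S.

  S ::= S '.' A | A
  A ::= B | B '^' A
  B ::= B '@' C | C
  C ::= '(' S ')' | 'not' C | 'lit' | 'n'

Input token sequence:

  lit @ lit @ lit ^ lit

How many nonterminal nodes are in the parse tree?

11

[S [A [B [B [B [C lit]] @ [C lit]] @ [C lit]] ^ [A [B [C lit]]]]]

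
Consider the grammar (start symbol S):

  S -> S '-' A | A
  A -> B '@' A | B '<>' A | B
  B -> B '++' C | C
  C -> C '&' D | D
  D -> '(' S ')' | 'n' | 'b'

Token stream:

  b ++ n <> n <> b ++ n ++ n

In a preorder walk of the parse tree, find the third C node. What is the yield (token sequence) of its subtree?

[S [A [B [B [C [D b]]] ++ [C [D n]]] <> [A [B [C [D n]]] <> [A [B [B [B [C [D b]]] ++ [C [D n]]] ++ [C [D n]]]]]]]

n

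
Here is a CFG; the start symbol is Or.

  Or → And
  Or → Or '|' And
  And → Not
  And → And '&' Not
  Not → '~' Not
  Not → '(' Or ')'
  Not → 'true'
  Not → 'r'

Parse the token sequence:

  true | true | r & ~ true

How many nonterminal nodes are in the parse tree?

12

[Or [Or [Or [And [Not true]]] | [And [Not true]]] | [And [And [Not r]] & [Not ~ [Not true]]]]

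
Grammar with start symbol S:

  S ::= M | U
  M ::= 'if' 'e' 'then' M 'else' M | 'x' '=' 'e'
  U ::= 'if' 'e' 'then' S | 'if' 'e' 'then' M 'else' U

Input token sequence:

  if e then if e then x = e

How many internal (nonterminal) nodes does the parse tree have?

[S [U if e then [S [U if e then [S [M x = e]]]]]]

6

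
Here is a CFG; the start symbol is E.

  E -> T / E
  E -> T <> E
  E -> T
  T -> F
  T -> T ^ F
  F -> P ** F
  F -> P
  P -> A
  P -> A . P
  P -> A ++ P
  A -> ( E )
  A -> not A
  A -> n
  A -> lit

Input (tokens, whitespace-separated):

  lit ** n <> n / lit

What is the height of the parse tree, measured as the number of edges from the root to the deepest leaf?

7

[E [T [F [P [A lit]] ** [F [P [A n]]]]] <> [E [T [F [P [A n]]]] / [E [T [F [P [A lit]]]]]]]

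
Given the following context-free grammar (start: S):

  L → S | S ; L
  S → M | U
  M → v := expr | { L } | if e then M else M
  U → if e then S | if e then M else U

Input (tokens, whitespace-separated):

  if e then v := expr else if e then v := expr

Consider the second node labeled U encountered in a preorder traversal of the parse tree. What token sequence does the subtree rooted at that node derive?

if e then v := expr

[S [U if e then [M v := expr] else [U if e then [S [M v := expr]]]]]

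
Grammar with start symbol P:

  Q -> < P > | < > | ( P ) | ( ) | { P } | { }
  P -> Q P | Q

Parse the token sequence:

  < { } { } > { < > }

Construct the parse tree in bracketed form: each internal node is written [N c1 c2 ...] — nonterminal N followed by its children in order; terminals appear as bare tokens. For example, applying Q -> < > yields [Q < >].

[P [Q < [P [Q { }] [P [Q { }]]] >] [P [Q { [P [Q < >]] }]]]

P
Q P
< P > P
< Q P > P
< { } P > P
< { } Q > P
< { } { } > P
< { } { } > Q
< { } { } > { P }
< { } { } > { Q }
< { } { } > { < > }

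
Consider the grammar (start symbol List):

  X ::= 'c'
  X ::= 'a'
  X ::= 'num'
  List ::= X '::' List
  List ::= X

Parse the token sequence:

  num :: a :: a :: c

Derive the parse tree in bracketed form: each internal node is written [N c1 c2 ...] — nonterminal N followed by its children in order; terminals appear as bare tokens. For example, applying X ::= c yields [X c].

List
X :: List
num :: List
num :: X :: List
num :: a :: List
num :: a :: X :: List
num :: a :: a :: List
num :: a :: a :: X
num :: a :: a :: c

[List [X num] :: [List [X a] :: [List [X a] :: [List [X c]]]]]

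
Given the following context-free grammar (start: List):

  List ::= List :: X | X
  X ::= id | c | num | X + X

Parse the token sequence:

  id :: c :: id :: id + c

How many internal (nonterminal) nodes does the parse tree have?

[List [List [List [List [X id]] :: [X c]] :: [X id]] :: [X [X id] + [X c]]]

10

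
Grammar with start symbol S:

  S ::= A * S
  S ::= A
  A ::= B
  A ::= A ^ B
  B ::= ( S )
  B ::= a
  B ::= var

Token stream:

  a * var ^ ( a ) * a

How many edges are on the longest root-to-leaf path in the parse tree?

7

[S [A [B a]] * [S [A [A [B var]] ^ [B ( [S [A [B a]]] )]] * [S [A [B a]]]]]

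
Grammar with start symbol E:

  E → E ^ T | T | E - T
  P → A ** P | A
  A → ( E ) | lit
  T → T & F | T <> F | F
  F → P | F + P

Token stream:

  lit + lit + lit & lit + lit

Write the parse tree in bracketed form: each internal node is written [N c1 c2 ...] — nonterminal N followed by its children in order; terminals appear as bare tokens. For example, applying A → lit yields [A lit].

[E [T [T [F [F [F [P [A lit]]] + [P [A lit]]] + [P [A lit]]]] & [F [F [P [A lit]]] + [P [A lit]]]]]

E
T
T & F
F & F
F + P & F
F + P + P & F
P + P + P & F
A + P + P & F
lit + P + P & F
lit + A + P & F
lit + lit + P & F
lit + lit + A & F
lit + lit + lit & F
lit + lit + lit & F + P
lit + lit + lit & P + P
lit + lit + lit & A + P
lit + lit + lit & lit + P
lit + lit + lit & lit + A
lit + lit + lit & lit + lit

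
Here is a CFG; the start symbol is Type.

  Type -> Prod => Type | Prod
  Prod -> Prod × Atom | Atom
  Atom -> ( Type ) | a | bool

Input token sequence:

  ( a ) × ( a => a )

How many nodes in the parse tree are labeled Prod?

5

[Type [Prod [Prod [Atom ( [Type [Prod [Atom a]]] )]] × [Atom ( [Type [Prod [Atom a]] => [Type [Prod [Atom a]]]] )]]]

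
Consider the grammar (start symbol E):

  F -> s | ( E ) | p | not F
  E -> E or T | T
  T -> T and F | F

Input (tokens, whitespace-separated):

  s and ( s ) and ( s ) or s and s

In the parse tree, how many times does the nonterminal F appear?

7

[E [E [T [T [T [F s]] and [F ( [E [T [F s]]] )]] and [F ( [E [T [F s]]] )]]] or [T [T [F s]] and [F s]]]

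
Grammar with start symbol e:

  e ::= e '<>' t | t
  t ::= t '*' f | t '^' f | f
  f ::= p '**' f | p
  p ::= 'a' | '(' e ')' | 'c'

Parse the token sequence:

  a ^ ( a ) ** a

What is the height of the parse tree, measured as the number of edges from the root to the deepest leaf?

8

[e [t [t [f [p a]]] ^ [f [p ( [e [t [f [p a]]]] )] ** [f [p a]]]]]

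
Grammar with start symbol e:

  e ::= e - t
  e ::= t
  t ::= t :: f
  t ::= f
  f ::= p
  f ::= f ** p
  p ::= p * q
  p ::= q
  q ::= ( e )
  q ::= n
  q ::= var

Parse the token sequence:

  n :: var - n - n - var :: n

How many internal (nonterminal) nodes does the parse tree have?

[e [e [e [e [t [t [f [p [q n]]]] :: [f [p [q var]]]]] - [t [f [p [q n]]]]] - [t [f [p [q n]]]]] - [t [t [f [p [q var]]]] :: [f [p [q n]]]]]

28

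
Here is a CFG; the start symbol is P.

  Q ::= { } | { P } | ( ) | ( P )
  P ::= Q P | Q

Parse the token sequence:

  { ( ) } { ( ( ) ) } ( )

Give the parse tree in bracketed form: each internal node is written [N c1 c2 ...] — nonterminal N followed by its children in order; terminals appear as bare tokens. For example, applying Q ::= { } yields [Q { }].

[P [Q { [P [Q ( )]] }] [P [Q { [P [Q ( [P [Q ( )]] )]] }] [P [Q ( )]]]]

P
Q P
{ P } P
{ Q } P
{ ( ) } P
{ ( ) } Q P
{ ( ) } { P } P
{ ( ) } { Q } P
{ ( ) } { ( P ) } P
{ ( ) } { ( Q ) } P
{ ( ) } { ( ( ) ) } P
{ ( ) } { ( ( ) ) } Q
{ ( ) } { ( ( ) ) } ( )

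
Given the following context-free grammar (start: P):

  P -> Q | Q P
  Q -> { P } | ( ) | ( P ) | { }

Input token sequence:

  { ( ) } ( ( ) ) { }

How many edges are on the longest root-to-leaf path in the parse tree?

[P [Q { [P [Q ( )]] }] [P [Q ( [P [Q ( )]] )] [P [Q { }]]]]

5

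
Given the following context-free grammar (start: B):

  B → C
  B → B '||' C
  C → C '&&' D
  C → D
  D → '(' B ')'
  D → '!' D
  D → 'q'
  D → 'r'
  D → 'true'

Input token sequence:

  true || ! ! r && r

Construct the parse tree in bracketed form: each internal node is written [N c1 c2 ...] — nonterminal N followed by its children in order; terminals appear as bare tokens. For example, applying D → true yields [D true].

[B [B [C [D true]]] || [C [C [D ! [D ! [D r]]]] && [D r]]]

B
B || C
C || C
D || C
true || C
true || C && D
true || D && D
true || ! D && D
true || ! ! D && D
true || ! ! r && D
true || ! ! r && r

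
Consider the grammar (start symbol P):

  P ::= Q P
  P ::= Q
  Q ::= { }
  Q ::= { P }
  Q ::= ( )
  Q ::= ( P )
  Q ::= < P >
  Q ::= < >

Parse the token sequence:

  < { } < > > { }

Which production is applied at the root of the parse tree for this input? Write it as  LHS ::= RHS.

[P [Q < [P [Q { }] [P [Q < >]]] >] [P [Q { }]]]

P ::= Q P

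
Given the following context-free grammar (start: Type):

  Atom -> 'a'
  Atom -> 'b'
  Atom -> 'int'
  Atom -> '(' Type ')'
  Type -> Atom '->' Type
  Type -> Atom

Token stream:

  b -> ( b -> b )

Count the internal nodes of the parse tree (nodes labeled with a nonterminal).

[Type [Atom b] -> [Type [Atom ( [Type [Atom b] -> [Type [Atom b]]] )]]]

8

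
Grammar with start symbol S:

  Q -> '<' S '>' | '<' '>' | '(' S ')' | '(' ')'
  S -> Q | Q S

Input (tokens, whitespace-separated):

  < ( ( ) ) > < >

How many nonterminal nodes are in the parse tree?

8

[S [Q < [S [Q ( [S [Q ( )]] )]] >] [S [Q < >]]]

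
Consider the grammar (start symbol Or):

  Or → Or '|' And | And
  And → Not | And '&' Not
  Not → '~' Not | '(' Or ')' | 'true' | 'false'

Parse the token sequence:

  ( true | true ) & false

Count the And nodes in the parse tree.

4

[Or [And [And [Not ( [Or [Or [And [Not true]]] | [And [Not true]]] )]] & [Not false]]]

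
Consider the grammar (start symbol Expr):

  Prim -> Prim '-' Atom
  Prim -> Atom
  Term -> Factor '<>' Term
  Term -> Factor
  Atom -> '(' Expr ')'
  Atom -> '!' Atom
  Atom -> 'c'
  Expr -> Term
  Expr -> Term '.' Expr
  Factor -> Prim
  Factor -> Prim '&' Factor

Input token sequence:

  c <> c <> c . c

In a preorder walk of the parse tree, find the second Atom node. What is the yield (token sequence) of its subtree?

[Expr [Term [Factor [Prim [Atom c]]] <> [Term [Factor [Prim [Atom c]]] <> [Term [Factor [Prim [Atom c]]]]]] . [Expr [Term [Factor [Prim [Atom c]]]]]]

c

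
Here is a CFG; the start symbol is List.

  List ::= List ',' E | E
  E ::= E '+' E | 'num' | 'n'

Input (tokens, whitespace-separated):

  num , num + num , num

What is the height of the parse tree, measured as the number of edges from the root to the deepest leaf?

[List [List [List [E num]] , [E [E num] + [E num]]] , [E num]]

4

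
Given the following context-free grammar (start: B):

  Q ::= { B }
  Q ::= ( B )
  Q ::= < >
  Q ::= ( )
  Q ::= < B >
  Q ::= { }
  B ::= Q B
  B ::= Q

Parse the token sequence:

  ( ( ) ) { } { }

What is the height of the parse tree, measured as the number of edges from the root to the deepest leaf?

4

[B [Q ( [B [Q ( )]] )] [B [Q { }] [B [Q { }]]]]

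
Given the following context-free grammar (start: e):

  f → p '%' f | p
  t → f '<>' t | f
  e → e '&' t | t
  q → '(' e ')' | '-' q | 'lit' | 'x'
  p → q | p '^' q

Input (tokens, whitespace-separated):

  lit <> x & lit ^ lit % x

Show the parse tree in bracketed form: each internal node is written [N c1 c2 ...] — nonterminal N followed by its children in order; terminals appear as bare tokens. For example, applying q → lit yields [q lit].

[e [e [t [f [p [q lit]]] <> [t [f [p [q x]]]]]] & [t [f [p [p [q lit]] ^ [q lit]] % [f [p [q x]]]]]]

e
e & t
t & t
f <> t & t
p <> t & t
q <> t & t
lit <> t & t
lit <> f & t
lit <> p & t
lit <> q & t
lit <> x & t
lit <> x & f
lit <> x & p % f
lit <> x & p ^ q % f
lit <> x & q ^ q % f
lit <> x & lit ^ q % f
lit <> x & lit ^ lit % f
lit <> x & lit ^ lit % p
lit <> x & lit ^ lit % q
lit <> x & lit ^ lit % x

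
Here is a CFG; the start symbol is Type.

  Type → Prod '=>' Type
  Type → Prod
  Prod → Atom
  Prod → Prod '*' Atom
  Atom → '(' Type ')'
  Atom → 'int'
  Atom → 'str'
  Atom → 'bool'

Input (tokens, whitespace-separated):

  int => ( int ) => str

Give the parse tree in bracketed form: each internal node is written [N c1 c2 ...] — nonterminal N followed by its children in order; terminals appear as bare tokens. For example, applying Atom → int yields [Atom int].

Type
Prod => Type
Atom => Type
int => Type
int => Prod => Type
int => Atom => Type
int => ( Type ) => Type
int => ( Prod ) => Type
int => ( Atom ) => Type
int => ( int ) => Type
int => ( int ) => Prod
int => ( int ) => Atom
int => ( int ) => str

[Type [Prod [Atom int]] => [Type [Prod [Atom ( [Type [Prod [Atom int]]] )]] => [Type [Prod [Atom str]]]]]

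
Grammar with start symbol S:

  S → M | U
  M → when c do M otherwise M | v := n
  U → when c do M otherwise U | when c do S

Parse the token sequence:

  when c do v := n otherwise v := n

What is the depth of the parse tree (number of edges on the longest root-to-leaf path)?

3

[S [M when c do [M v := n] otherwise [M v := n]]]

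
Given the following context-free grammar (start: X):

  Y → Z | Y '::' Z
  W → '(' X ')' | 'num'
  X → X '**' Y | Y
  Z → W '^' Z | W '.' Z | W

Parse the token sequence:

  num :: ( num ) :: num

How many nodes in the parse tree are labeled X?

[X [Y [Y [Y [Z [W num]]] :: [Z [W ( [X [Y [Z [W num]]]] )]]] :: [Z [W num]]]]

2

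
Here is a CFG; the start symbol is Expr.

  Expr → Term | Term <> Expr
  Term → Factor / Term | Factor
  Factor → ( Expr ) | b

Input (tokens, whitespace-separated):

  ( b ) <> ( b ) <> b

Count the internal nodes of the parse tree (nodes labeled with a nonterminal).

15

[Expr [Term [Factor ( [Expr [Term [Factor b]]] )]] <> [Expr [Term [Factor ( [Expr [Term [Factor b]]] )]] <> [Expr [Term [Factor b]]]]]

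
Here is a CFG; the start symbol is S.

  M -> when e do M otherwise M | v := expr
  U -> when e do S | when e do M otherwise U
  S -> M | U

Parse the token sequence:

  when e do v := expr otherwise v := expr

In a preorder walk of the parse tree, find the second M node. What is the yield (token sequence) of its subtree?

v := expr

[S [M when e do [M v := expr] otherwise [M v := expr]]]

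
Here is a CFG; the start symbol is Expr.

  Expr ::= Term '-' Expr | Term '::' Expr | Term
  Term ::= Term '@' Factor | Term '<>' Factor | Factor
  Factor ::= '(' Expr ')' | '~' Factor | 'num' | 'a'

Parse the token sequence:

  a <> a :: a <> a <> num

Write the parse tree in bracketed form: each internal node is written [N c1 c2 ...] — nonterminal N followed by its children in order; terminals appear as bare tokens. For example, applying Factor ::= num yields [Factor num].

Expr
Term :: Expr
Term <> Factor :: Expr
Factor <> Factor :: Expr
a <> Factor :: Expr
a <> a :: Expr
a <> a :: Term
a <> a :: Term <> Factor
a <> a :: Term <> Factor <> Factor
a <> a :: Factor <> Factor <> Factor
a <> a :: a <> Factor <> Factor
a <> a :: a <> a <> Factor
a <> a :: a <> a <> num

[Expr [Term [Term [Factor a]] <> [Factor a]] :: [Expr [Term [Term [Term [Factor a]] <> [Factor a]] <> [Factor num]]]]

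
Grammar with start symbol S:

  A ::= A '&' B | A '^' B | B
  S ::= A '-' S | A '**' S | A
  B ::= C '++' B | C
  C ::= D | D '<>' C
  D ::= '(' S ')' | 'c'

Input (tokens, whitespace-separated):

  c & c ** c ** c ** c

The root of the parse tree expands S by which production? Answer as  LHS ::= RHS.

S ::= A '**' S

[S [A [A [B [C [D c]]]] & [B [C [D c]]]] ** [S [A [B [C [D c]]]] ** [S [A [B [C [D c]]]] ** [S [A [B [C [D c]]]]]]]]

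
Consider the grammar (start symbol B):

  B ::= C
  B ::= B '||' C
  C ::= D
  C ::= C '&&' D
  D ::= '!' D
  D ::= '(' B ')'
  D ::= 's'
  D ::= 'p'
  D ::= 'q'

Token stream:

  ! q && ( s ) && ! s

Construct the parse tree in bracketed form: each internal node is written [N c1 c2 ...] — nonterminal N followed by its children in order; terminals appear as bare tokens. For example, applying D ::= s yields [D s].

B
C
C && D
C && D && D
D && D && D
! D && D && D
! q && D && D
! q && ( B ) && D
! q && ( C ) && D
! q && ( D ) && D
! q && ( s ) && D
! q && ( s ) && ! D
! q && ( s ) && ! s

[B [C [C [C [D ! [D q]]] && [D ( [B [C [D s]]] )]] && [D ! [D s]]]]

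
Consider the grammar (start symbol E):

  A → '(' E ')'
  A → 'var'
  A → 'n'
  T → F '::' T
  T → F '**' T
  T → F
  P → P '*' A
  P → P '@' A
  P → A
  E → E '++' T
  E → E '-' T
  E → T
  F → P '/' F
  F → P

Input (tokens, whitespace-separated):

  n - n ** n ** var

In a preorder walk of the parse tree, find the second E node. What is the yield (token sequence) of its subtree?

n

[E [E [T [F [P [A n]]]]] - [T [F [P [A n]]] ** [T [F [P [A n]]] ** [T [F [P [A var]]]]]]]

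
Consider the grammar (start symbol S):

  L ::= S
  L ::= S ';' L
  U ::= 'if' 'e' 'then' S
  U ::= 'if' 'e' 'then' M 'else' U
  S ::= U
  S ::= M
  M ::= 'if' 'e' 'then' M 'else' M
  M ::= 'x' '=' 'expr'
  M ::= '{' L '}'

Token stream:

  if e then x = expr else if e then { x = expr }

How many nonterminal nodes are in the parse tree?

9

[S [U if e then [M x = expr] else [U if e then [S [M { [L [S [M x = expr]]] }]]]]]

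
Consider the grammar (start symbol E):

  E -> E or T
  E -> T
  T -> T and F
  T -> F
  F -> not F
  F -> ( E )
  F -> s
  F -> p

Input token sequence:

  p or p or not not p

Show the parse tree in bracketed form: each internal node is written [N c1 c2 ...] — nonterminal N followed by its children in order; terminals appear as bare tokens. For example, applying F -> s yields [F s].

E
E or T
E or T or T
T or T or T
F or T or T
p or T or T
p or F or T
p or p or T
p or p or F
p or p or not F
p or p or not not F
p or p or not not p

[E [E [E [T [F p]]] or [T [F p]]] or [T [F not [F not [F p]]]]]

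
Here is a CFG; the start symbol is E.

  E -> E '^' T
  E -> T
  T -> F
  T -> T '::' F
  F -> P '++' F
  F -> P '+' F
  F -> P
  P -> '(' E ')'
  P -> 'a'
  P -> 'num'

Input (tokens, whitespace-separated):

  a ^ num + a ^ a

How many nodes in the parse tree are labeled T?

[E [E [E [T [F [P a]]]] ^ [T [F [P num] + [F [P a]]]]] ^ [T [F [P a]]]]

3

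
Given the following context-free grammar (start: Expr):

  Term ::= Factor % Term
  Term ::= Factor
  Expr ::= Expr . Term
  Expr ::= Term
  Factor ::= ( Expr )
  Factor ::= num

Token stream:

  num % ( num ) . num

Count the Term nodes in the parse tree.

[Expr [Expr [Term [Factor num] % [Term [Factor ( [Expr [Term [Factor num]]] )]]]] . [Term [Factor num]]]

4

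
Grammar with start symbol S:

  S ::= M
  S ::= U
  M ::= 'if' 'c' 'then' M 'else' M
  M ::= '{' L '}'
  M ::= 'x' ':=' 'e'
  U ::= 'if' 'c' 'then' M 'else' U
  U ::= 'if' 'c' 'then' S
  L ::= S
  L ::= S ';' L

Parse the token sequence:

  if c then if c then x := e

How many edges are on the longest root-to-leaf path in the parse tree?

6

[S [U if c then [S [U if c then [S [M x := e]]]]]]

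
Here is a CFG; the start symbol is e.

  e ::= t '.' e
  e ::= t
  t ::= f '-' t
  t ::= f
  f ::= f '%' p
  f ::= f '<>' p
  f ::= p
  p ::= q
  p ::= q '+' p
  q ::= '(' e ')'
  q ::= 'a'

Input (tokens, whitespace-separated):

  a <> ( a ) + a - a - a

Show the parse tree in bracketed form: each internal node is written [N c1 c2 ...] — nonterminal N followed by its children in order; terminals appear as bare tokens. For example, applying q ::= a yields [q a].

e
t
f - t
f <> p - t
p <> p - t
q <> p - t
a <> p - t
a <> q + p - t
a <> ( e ) + p - t
a <> ( t ) + p - t
a <> ( f ) + p - t
a <> ( p ) + p - t
a <> ( q ) + p - t
a <> ( a ) + p - t
a <> ( a ) + q - t
a <> ( a ) + a - t
a <> ( a ) + a - f - t
a <> ( a ) + a - p - t
a <> ( a ) + a - q - t
a <> ( a ) + a - a - t
a <> ( a ) + a - a - f
a <> ( a ) + a - a - p
a <> ( a ) + a - a - q
a <> ( a ) + a - a - a

[e [t [f [f [p [q a]]] <> [p [q ( [e [t [f [p [q a]]]]] )] + [p [q a]]]] - [t [f [p [q a]]] - [t [f [p [q a]]]]]]]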